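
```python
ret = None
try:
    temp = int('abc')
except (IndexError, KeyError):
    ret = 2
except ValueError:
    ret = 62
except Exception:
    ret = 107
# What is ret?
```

Step-by-step execution trace:
1. `temp = int('abc')` raises ValueError.
2. `except (IndexError, KeyError)` does not match ValueError; skipped.
3. `except ValueError` matches (exact type match) → ret = 62.
4. `except Exception` is not reached.
Result: 62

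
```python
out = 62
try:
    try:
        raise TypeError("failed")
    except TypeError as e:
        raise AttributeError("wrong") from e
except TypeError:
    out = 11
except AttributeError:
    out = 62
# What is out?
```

Step-by-step execution trace:
1. Inner try raises TypeError; inner `except TypeError as e` catches it.
2. `raise AttributeError(...) from e` raises AttributeError (TypeError is attached as __cause__, but only AttributeError is active).
3. Outer `except TypeError` does not match AttributeError; skipped.
4. Outer `except AttributeError` matches → out = 62.
Result: 62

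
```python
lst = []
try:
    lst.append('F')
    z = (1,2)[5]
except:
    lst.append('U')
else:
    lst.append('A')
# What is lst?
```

Step-by-step execution trace:
1. try: `lst.append('F')` → lst = ['F'].
2. `z = (1,2)[5]` raises IndexError.
3. bare `except` matches → `lst.append('U')` → lst = ['F', 'U'].
4. `else` is skipped (an exception was raised).
Result: ['F', 'U']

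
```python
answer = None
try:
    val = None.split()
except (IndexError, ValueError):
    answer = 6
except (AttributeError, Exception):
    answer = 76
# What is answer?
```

Step-by-step execution trace:
1. `val = None.split()` raises AttributeError.
2. `except (IndexError, ValueError)` does not match AttributeError; skipped.
3. `except (AttributeError, Exception)` matches (AttributeError is in the tuple) → answer = 76.
Result: 76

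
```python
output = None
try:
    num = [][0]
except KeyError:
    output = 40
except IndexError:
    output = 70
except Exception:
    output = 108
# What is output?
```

Step-by-step execution trace:
1. `num = [][0]` raises IndexError.
2. `except KeyError` does not match IndexError; skipped.
3. `except IndexError` matches → output = 70.
4. Remaining except clauses are skipped.
Result: 70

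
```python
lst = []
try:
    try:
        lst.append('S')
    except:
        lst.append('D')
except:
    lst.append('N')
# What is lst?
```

Step-by-step execution trace:
1. Inner try: `lst.append('S')` → lst = ['S']. No exception raised.
2. Inner `except` is skipped.
3. Inner try completes normally; outer `except` is skipped.
Result: ['S']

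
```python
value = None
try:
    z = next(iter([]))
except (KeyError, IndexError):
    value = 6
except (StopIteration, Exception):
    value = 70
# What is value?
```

Step-by-step execution trace:
1. `z = next(iter([]))` raises StopIteration.
2. `except (KeyError, IndexError)` does not match StopIteration; skipped.
3. `except (StopIteration, Exception)` matches (StopIteration is in the tuple) → value = 70.
Result: 70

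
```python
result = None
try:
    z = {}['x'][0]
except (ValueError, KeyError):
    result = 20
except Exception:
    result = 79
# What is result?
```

Step-by-step execution trace:
1. `z = {}['x'][0]` raises KeyError.
2. `except (ValueError, KeyError)` matches (KeyError is in the tuple) → result = 20.
3. `except Exception` is not reached.
Result: 20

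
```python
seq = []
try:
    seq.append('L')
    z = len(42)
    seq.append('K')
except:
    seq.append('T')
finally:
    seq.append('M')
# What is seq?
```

Step-by-step execution trace:
1. try: `seq.append('L')` → seq = ['L'].
2. `z = len(42)` raises TypeError; `seq.append('K')` is not reached.
3. bare `except` matches → `seq.append('T')` → seq = ['L', 'T'].
4. finally always runs: `seq.append('M')` → seq = ['L', 'T', 'M'].
Result: ['L', 'T', 'M']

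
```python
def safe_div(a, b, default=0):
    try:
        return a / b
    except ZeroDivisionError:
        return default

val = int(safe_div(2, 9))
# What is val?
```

Step-by-step execution trace:
1. `safe_div(2, 9)` enters try: `return 2 / 9` → returns 0.2222222222222222. No exception raised.
2. `except ZeroDivisionError` is skipped.
3. `int(0.2222222222222222)` → 0 → val = 0.
Result: 0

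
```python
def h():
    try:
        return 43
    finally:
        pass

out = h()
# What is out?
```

Step-by-step execution trace:
1. `h()` enters try: `return 43` sets pending return value 43.
2. Before returning, `finally: pass` runs (no effect).
3. h() returns 43 → out = 43.
Result: 43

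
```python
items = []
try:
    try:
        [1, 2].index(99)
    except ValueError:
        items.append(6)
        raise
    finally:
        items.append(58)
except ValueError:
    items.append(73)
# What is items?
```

Step-by-step execution trace:
1. Inner try: `[1, 2].index(99)` raises ValueError.
2. Inner `except ValueError` matches → `items.append(6)` → items = [6].
3. bare `raise` re-raises ValueError.
4. Inner `finally` runs during unwinding: `items.append(58)` → items = [6, 58].
5. Outer `except ValueError` matches → `items.append(73)` → items = [6, 58, 73].
Result: [6, 58, 73]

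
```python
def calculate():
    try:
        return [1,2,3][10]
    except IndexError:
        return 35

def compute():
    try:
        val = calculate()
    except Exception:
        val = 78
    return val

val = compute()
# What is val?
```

Step-by-step execution trace:
1. `compute()` calls `calculate()`.
2. In calculate: `[1,2,3][10]` raises IndexError; `except IndexError` catches it → returns 35.
3. In compute: `val = calculate()` → val = 35. No exception reaches compute.
4. `except Exception` is skipped; compute returns 35.
5. val = 35.
Result: 35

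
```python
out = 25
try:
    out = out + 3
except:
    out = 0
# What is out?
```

Step-by-step execution trace:
1. out starts at 25.
2. try: `out = out + 3` → out = 28. No exception raised.
3. `except` is skipped.
Result: 28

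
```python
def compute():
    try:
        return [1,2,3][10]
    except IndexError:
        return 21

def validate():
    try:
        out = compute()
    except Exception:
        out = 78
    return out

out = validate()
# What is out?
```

Step-by-step execution trace:
1. `validate()` calls `compute()`.
2. In compute: `[1,2,3][10]` raises IndexError; `except IndexError` catches it → returns 21.
3. In validate: `out = compute()` → out = 21. No exception reaches validate.
4. `except Exception` is skipped; validate returns 21.
5. out = 21.
Result: 21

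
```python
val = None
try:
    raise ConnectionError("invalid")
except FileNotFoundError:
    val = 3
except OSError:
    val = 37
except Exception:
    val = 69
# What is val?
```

Step-by-step execution trace:
1. `raise ConnectionError(...)` raises ConnectionError.
2. `except FileNotFoundError` does not match (ConnectionError is not a subclass of FileNotFoundError); skipped.
3. `except OSError` matches (ConnectionError is a subclass of OSError) → val = 37.
4. `except Exception` is not reached.
Result: 37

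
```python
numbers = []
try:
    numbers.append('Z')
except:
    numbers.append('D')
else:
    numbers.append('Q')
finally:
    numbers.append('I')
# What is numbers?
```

Step-by-step execution trace:
1. try: `numbers.append('Z')` → numbers = ['Z']. No exception raised.
2. `except` is skipped.
3. `else` runs: `numbers.append('Q')` → numbers = ['Z', 'Q'].
4. `finally` always runs: `numbers.append('I')` → numbers = ['Z', 'Q', 'I'].
Result: ['Z', 'Q', 'I']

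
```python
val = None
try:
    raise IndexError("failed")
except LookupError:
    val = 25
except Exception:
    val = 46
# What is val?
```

Step-by-step execution trace:
1. `raise IndexError(...)` raises IndexError.
2. `except LookupError` matches (IndexError is a subclass of LookupError) → val = 25.
3. `except Exception` is not reached.
Result: 25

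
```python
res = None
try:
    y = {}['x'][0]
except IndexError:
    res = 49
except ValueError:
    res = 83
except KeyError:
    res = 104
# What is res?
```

Step-by-step execution trace:
1. `y = {}['x'][0]` raises KeyError.
2. `except IndexError` does not match KeyError; skipped.
3. `except ValueError` does not match KeyError; skipped.
4. `except KeyError` matches → res = 104.
Result: 104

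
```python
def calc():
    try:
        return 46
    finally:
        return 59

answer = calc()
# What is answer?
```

Step-by-step execution trace:
1. `calc()` enters try: `return 46` sets pending return value 46.
2. Before returning, `finally: return 59` runs and overrides the pending return.
3. calc() returns 59 → answer = 59.
Result: 59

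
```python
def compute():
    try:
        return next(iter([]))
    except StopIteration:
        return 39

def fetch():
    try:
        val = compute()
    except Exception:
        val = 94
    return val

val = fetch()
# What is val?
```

Step-by-step execution trace:
1. `fetch()` calls `compute()`.
2. In compute: `next(iter([]))` raises StopIteration; `except StopIteration` catches it → returns 39.
3. In fetch: `val = compute()` → val = 39. No exception reaches fetch.
4. `except Exception` is skipped; fetch returns 39.
5. val = 39.
Result: 39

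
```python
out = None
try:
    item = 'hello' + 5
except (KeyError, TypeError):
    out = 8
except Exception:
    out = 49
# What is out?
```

Step-by-step execution trace:
1. `item = 'hello' + 5` raises TypeError.
2. `except (KeyError, TypeError)` matches (TypeError is in the tuple) → out = 8.
3. `except Exception` is not reached.
Result: 8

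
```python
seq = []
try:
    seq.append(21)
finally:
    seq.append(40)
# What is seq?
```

Step-by-step execution trace:
1. try: `seq.append(21)` → seq = [21].
2. The try body completes without raising.
3. finally always runs: `seq.append(40)` → seq = [21, 40].
Result: [21, 40]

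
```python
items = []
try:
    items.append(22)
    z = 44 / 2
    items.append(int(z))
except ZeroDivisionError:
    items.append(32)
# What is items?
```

Step-by-step execution trace:
1. try: `items.append(22)` → items = [22].
2. `z = 44 / 2` → z = 22.0. No exception raised.
3. `items.append(int(z))` → items = [22, 22].
4. `except ZeroDivisionError` is skipped (no exception was raised).
Result: [22, 22]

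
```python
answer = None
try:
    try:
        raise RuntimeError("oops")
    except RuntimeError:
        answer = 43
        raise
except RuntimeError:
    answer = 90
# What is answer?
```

Step-by-step execution trace:
1. Inner try: `raise RuntimeError("oops")` raises RuntimeError.
2. Inner `except RuntimeError` matches → answer = 43.
3. bare `raise` re-raises the same RuntimeError.
4. Outer `except RuntimeError` matches → answer = 90.
Result: 90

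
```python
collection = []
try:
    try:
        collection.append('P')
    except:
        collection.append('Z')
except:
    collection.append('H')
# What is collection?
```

Step-by-step execution trace:
1. Inner try: `collection.append('P')` → collection = ['P']. No exception raised.
2. Inner `except` is skipped.
3. Inner try completes normally; outer `except` is skipped.
Result: ['P']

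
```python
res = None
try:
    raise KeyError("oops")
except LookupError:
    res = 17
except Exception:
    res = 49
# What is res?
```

Step-by-step execution trace:
1. `raise KeyError(...)` raises KeyError.
2. `except LookupError` matches (KeyError is a subclass of LookupError) → res = 17.
3. `except Exception` is not reached.
Result: 17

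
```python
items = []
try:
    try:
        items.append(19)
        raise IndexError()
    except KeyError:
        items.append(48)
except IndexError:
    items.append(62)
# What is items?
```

Step-by-step execution trace:
1. Inner try: `items.append(19)` → items = [19].
2. `raise IndexError()` raises IndexError.
3. Inner `except KeyError` does not match IndexError; exception propagates to outer try.
4. Outer `except IndexError` matches → `items.append(62)` → items = [19, 62].
Result: [19, 62]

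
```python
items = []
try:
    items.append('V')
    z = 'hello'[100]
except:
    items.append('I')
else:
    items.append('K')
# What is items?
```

Step-by-step execution trace:
1. try: `items.append('V')` → items = ['V'].
2. `z = 'hello'[100]` raises IndexError.
3. bare `except` matches → `items.append('I')` → items = ['V', 'I'].
4. `else` is skipped (an exception was raised).
Result: ['V', 'I']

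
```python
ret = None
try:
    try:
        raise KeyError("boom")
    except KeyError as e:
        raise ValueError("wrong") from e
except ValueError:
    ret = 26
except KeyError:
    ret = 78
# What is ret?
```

Step-by-step execution trace:
1. Inner try raises KeyError; inner `except KeyError as e` catches it.
2. `raise ValueError(...) from e` raises ValueError (KeyError is attached as __cause__, but only ValueError is active).
3. Outer `except ValueError` matches → ret = 26.
4. `except KeyError` is not reached.
Result: 26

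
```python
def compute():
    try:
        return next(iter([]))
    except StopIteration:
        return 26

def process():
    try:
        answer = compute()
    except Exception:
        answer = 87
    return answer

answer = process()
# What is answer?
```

Step-by-step execution trace:
1. `process()` calls `compute()`.
2. In compute: `next(iter([]))` raises StopIteration; `except StopIteration` catches it → returns 26.
3. In process: `answer = compute()` → answer = 26. No exception reaches process.
4. `except Exception` is skipped; process returns 26.
5. answer = 26.
Result: 26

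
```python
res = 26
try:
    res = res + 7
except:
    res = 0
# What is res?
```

Step-by-step execution trace:
1. res starts at 26.
2. try: `res = res + 7` → res = 33. No exception raised.
3. `except` is skipped.
Result: 33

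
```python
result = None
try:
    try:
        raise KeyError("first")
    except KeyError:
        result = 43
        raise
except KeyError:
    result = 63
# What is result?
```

Step-by-step execution trace:
1. Inner try: `raise KeyError("first")` raises KeyError.
2. Inner `except KeyError` matches → result = 43.
3. bare `raise` re-raises the same KeyError.
4. Outer `except KeyError` matches → result = 63.
Result: 63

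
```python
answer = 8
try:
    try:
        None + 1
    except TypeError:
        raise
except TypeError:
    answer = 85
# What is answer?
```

Step-by-step execution trace:
1. Inner try: `None + 1` raises TypeError.
2. Inner `except TypeError` matches; bare `raise` re-raises the same TypeError.
3. Outer `except TypeError` matches → answer = 85.
Result: 85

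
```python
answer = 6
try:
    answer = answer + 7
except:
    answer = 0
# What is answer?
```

Step-by-step execution trace:
1. answer starts at 6.
2. try: `answer = answer + 7` → answer = 13. No exception raised.
3. `except` is skipped.
Result: 13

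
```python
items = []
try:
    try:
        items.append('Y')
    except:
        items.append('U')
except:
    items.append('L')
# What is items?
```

Step-by-step execution trace:
1. Inner try: `items.append('Y')` → items = ['Y']. No exception raised.
2. Inner `except` is skipped.
3. Inner try completes normally; outer `except` is skipped.
Result: ['Y']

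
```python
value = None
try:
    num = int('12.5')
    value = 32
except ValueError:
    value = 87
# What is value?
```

Step-by-step execution trace:
1. `num = int('12.5')` raises ValueError.
2. `value = 32` is not reached.
3. `except ValueError` matches → value = 87.
Result: 87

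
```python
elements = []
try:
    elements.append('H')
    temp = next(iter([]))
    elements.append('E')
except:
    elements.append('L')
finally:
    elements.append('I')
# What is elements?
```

Step-by-step execution trace:
1. try: `elements.append('H')` → elements = ['H'].
2. `temp = next(iter([]))` raises StopIteration; `elements.append('E')` is not reached.
3. bare `except` matches → `elements.append('L')` → elements = ['H', 'L'].
4. finally always runs: `elements.append('I')` → elements = ['H', 'L', 'I'].
Result: ['H', 'L', 'I']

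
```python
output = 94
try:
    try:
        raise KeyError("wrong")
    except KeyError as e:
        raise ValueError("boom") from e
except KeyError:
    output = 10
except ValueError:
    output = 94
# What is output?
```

Step-by-step execution trace:
1. Inner try raises KeyError; inner `except KeyError as e` catches it.
2. `raise ValueError(...) from e` raises ValueError (KeyError is attached as __cause__, but only ValueError is active).
3. Outer `except KeyError` does not match ValueError; skipped.
4. Outer `except ValueError` matches → output = 94.
Result: 94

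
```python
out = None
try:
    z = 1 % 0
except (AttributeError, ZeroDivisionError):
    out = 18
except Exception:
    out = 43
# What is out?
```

Step-by-step execution trace:
1. `z = 1 % 0` raises ZeroDivisionError.
2. `except (AttributeError, ZeroDivisionError)` matches (ZeroDivisionError is in the tuple) → out = 18.
3. `except Exception` is not reached.
Result: 18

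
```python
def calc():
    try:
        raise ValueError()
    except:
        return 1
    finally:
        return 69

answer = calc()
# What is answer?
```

Step-by-step execution trace:
1. `calc()` enters try: `raise ValueError()` raises ValueError.
2. bare `except` matches → `return 1` sets pending return value 1.
3. Before returning, `finally: return 69` runs and overrides the pending return.
4. calc() returns 69 → answer = 69.
Result: 69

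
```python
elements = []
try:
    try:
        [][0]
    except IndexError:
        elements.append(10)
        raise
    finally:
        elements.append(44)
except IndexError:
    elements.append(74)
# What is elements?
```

Step-by-step execution trace:
1. Inner try: `[][0]` raises IndexError.
2. Inner `except IndexError` matches → `elements.append(10)` → elements = [10].
3. bare `raise` re-raises IndexError.
4. Inner `finally` runs during unwinding: `elements.append(44)` → elements = [10, 44].
5. Outer `except IndexError` matches → `elements.append(74)` → elements = [10, 44, 74].
Result: [10, 44, 74]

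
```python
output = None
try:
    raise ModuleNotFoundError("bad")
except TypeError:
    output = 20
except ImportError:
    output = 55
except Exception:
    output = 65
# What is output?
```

Step-by-step execution trace:
1. `raise ModuleNotFoundError(...)` raises ModuleNotFoundError.
2. `except TypeError` does not match (ModuleNotFoundError is not a subclass of TypeError); skipped.
3. `except ImportError` matches (ModuleNotFoundError is a subclass of ImportError) → output = 55.
4. `except Exception` is not reached.
Result: 55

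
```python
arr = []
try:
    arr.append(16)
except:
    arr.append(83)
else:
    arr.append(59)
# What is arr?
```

Step-by-step execution trace:
1. try: `arr.append(16)` → arr = [16]. No exception raised.
2. `except` is skipped.
3. `else` runs (try completed without exception): `arr.append(59)` → arr = [16, 59].
Result: [16, 59]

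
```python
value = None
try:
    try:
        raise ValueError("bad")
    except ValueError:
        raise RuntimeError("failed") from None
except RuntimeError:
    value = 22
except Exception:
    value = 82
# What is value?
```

Step-by-step execution trace:
1. Inner try raises ValueError; inner `except ValueError` catches it.
2. `raise RuntimeError(...) from None` raises RuntimeError (from None suppresses __context__, but the active exception is still RuntimeError).
3. Outer `except RuntimeError` matches → value = 22.
4. `except Exception` is not reached.
Result: 22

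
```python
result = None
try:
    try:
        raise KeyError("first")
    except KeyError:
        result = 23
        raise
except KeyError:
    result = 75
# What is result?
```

Step-by-step execution trace:
1. Inner try: `raise KeyError("first")` raises KeyError.
2. Inner `except KeyError` matches → result = 23.
3. bare `raise` re-raises the same KeyError.
4. Outer `except KeyError` matches → result = 75.
Result: 75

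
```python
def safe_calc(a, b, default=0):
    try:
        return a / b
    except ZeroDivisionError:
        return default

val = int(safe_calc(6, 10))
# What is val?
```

Step-by-step execution trace:
1. `safe_calc(6, 10)` enters try: `return 6 / 10` → returns 0.6. No exception raised.
2. `except ZeroDivisionError` is skipped.
3. `int(0.6)` → 0 → val = 0.
Result: 0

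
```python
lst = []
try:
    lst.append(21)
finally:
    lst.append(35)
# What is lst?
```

Step-by-step execution trace:
1. try: `lst.append(21)` → lst = [21].
2. The try body completes without raising.
3. finally always runs: `lst.append(35)` → lst = [21, 35].
Result: [21, 35]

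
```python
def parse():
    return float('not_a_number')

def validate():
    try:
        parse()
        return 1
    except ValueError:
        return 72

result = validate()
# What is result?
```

Step-by-step execution trace:
1. `validate()` calls `parse()`.
2. `parse()` evaluates `float('not_a_number')`, which raises ValueError; it propagates to the caller.
3. `return 1` is not reached.
4. `except ValueError` in validate matches → returns 72.
5. result = 72.
Result: 72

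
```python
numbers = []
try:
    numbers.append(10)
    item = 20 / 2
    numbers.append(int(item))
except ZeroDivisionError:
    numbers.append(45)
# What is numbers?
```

Step-by-step execution trace:
1. try: `numbers.append(10)` → numbers = [10].
2. `item = 20 / 2` → item = 10.0. No exception raised.
3. `numbers.append(int(item))` → numbers = [10, 10].
4. `except ZeroDivisionError` is skipped (no exception was raised).
Result: [10, 10]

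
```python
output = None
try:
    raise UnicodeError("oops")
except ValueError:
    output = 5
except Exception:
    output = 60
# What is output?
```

Step-by-step execution trace:
1. `raise UnicodeError(...)` raises UnicodeError.
2. `except ValueError` matches (UnicodeError is a subclass of ValueError) → output = 5.
3. `except Exception` is not reached.
Result: 5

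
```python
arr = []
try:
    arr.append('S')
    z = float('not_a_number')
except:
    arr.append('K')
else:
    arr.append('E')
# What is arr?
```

Step-by-step execution trace:
1. try: `arr.append('S')` → arr = ['S'].
2. `z = float('not_a_number')` raises ValueError.
3. bare `except` matches → `arr.append('K')` → arr = ['S', 'K'].
4. `else` is skipped (an exception was raised).
Result: ['S', 'K']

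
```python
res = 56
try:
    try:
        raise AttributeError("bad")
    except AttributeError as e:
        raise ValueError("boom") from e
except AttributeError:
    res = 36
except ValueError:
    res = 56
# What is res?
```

Step-by-step execution trace:
1. Inner try raises AttributeError; inner `except AttributeError as e` catches it.
2. `raise ValueError(...) from e` raises ValueError (AttributeError is attached as __cause__, but only ValueError is active).
3. Outer `except AttributeError` does not match ValueError; skipped.
4. Outer `except ValueError` matches → res = 56.
Result: 56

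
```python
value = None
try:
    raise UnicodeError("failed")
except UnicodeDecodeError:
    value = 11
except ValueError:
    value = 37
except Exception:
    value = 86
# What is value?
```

Step-by-step execution trace:
1. `raise UnicodeError(...)` raises UnicodeError.
2. `except UnicodeDecodeError` does not match (UnicodeError is not a subclass of UnicodeDecodeError); skipped.
3. `except ValueError` matches (UnicodeError is a subclass of ValueError) → value = 37.
4. `except Exception` is not reached.
Result: 37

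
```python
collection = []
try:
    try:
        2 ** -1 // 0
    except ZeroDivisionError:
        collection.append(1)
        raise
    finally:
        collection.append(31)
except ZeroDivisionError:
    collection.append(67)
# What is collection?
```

Step-by-step execution trace:
1. Inner try: `2 ** -1 // 0` raises ZeroDivisionError.
2. Inner `except ZeroDivisionError` matches → `collection.append(1)` → collection = [1].
3. bare `raise` re-raises ZeroDivisionError.
4. Inner `finally` runs during unwinding: `collection.append(31)` → collection = [1, 31].
5. Outer `except ZeroDivisionError` matches → `collection.append(67)` → collection = [1, 31, 67].
Result: [1, 31, 67]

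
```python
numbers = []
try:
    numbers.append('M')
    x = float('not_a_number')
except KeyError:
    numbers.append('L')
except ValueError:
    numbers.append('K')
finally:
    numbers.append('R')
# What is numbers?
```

Step-by-step execution trace:
1. try: `numbers.append('M')` → numbers = ['M'].
2. `x = float('not_a_number')` raises ValueError.
3. `except KeyError` does not match ValueError; skipped.
4. `except ValueError` matches → `numbers.append('K')` → numbers = ['M', 'K'].
5. finally always runs: `numbers.append('R')` → numbers = ['M', 'K', 'R'].
Result: ['M', 'K', 'R']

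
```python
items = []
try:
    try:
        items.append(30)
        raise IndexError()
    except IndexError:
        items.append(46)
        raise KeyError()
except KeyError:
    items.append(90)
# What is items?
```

Step-by-step execution trace:
1. Inner try: `items.append(30)` → items = [30].
2. `raise IndexError()` raises IndexError.
3. Inner `except IndexError` matches → `items.append(46)` → items = [30, 46].
4. `raise KeyError()` raises KeyError; propagates to outer try.
5. Outer `except KeyError` matches → `items.append(90)` → items = [30, 46, 90].
Result: [30, 46, 90]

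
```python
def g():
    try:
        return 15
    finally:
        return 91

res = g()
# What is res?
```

Step-by-step execution trace:
1. `g()` enters try: `return 15` sets pending return value 15.
2. Before returning, `finally: return 91` runs and overrides the pending return.
3. g() returns 91 → res = 91.
Result: 91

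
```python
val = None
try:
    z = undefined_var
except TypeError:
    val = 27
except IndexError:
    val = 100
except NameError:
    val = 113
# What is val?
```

Step-by-step execution trace:
1. `z = undefined_var` raises NameError.
2. `except TypeError` does not match NameError; skipped.
3. `except IndexError` does not match NameError; skipped.
4. `except NameError` matches → val = 113.
Result: 113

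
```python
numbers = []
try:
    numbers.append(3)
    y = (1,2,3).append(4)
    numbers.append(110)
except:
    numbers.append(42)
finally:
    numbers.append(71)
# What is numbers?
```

Step-by-step execution trace:
1. try: `numbers.append(3)` → numbers = [3].
2. `y = (1,2,3).append(4)` raises AttributeError; `numbers.append(110)` is not reached.
3. bare `except` matches → `numbers.append(42)` → numbers = [3, 42].
4. finally always runs: `numbers.append(71)` → numbers = [3, 42, 71].
Result: [3, 42, 71]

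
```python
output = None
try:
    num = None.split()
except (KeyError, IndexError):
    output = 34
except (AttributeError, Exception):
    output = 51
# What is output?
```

Step-by-step execution trace:
1. `num = None.split()` raises AttributeError.
2. `except (KeyError, IndexError)` does not match AttributeError; skipped.
3. `except (AttributeError, Exception)` matches (AttributeError is in the tuple) → output = 51.
Result: 51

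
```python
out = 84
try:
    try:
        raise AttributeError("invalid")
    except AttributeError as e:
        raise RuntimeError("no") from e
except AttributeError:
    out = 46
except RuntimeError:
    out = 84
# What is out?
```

Step-by-step execution trace:
1. Inner try raises AttributeError; inner `except AttributeError as e` catches it.
2. `raise RuntimeError(...) from e` raises RuntimeError (AttributeError is attached as __cause__, but only RuntimeError is active).
3. Outer `except AttributeError` does not match RuntimeError; skipped.
4. Outer `except RuntimeError` matches → out = 84.
Result: 84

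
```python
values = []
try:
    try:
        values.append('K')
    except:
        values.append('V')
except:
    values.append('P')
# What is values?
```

Step-by-step execution trace:
1. Inner try: `values.append('K')` → values = ['K']. No exception raised.
2. Inner `except` is skipped.
3. Inner try completes normally; outer `except` is skipped.
Result: ['K']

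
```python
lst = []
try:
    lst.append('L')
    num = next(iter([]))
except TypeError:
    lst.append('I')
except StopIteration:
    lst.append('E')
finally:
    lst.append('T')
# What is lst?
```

Step-by-step execution trace:
1. try: `lst.append('L')` → lst = ['L'].
2. `num = next(iter([]))` raises StopIteration.
3. `except TypeError` does not match StopIteration; skipped.
4. `except StopIteration` matches → `lst.append('E')` → lst = ['L', 'E'].
5. finally always runs: `lst.append('T')` → lst = ['L', 'E', 'T'].
Result: ['L', 'E', 'T']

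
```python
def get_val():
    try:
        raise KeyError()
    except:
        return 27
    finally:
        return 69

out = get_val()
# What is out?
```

Step-by-step execution trace:
1. `get_val()` enters try: `raise KeyError()` raises KeyError.
2. bare `except` matches → `return 27` sets pending return value 27.
3. Before returning, `finally: return 69` runs and overrides the pending return.
4. get_val() returns 69 → out = 69.
Result: 69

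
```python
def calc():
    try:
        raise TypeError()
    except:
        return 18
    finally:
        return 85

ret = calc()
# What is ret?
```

Step-by-step execution trace:
1. `calc()` enters try: `raise TypeError()` raises TypeError.
2. bare `except` matches → `return 18` sets pending return value 18.
3. Before returning, `finally: return 85` runs and overrides the pending return.
4. calc() returns 85 → ret = 85.
Result: 85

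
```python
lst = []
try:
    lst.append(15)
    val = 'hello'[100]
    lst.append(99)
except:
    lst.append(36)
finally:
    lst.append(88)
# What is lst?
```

Step-by-step execution trace:
1. try: `lst.append(15)` → lst = [15].
2. `val = 'hello'[100]` raises IndexError; `lst.append(99)` is not reached.
3. bare `except` matches → `lst.append(36)` → lst = [15, 36].
4. finally always runs: `lst.append(88)` → lst = [15, 36, 88].
Result: [15, 36, 88]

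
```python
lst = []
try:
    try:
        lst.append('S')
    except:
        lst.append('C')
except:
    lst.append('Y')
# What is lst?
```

Step-by-step execution trace:
1. Inner try: `lst.append('S')` → lst = ['S']. No exception raised.
2. Inner `except` is skipped.
3. Inner try completes normally; outer `except` is skipped.
Result: ['S']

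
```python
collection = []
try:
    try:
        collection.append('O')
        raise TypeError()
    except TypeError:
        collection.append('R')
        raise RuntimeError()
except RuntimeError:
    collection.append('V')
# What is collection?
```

Step-by-step execution trace:
1. Inner try: `collection.append('O')` → collection = ['O'].
2. `raise TypeError()` raises TypeError.
3. Inner `except TypeError` matches → `collection.append('R')` → collection = ['O', 'R'].
4. `raise RuntimeError()` raises RuntimeError; propagates to outer try.
5. Outer `except RuntimeError` matches → `collection.append('V')` → collection = ['O', 'R', 'V'].
Result: ['O', 'R', 'V']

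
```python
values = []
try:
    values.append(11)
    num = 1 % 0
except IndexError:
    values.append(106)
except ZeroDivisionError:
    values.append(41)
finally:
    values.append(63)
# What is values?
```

Step-by-step execution trace:
1. try: `values.append(11)` → values = [11].
2. `num = 1 % 0` raises ZeroDivisionError.
3. `except IndexError` does not match ZeroDivisionError; skipped.
4. `except ZeroDivisionError` matches → `values.append(41)` → values = [11, 41].
5. finally always runs: `values.append(63)` → values = [11, 41, 63].
Result: [11, 41, 63]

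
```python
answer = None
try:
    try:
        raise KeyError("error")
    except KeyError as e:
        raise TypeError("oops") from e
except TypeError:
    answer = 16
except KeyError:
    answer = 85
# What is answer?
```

Step-by-step execution trace:
1. Inner try raises KeyError; inner `except KeyError as e` catches it.
2. `raise TypeError(...) from e` raises TypeError (KeyError is attached as __cause__, but only TypeError is active).
3. Outer `except TypeError` matches → answer = 16.
4. `except KeyError` is not reached.
Result: 16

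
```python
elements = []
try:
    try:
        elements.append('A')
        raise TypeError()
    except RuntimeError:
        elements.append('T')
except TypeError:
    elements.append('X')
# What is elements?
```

Step-by-step execution trace:
1. Inner try: `elements.append('A')` → elements = ['A'].
2. `raise TypeError()` raises TypeError.
3. Inner `except RuntimeError` does not match TypeError; exception propagates to outer try.
4. Outer `except TypeError` matches → `elements.append('X')` → elements = ['A', 'X'].
Result: ['A', 'X']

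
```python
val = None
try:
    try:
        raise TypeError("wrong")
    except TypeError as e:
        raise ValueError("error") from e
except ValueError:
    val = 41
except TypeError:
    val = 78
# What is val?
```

Step-by-step execution trace:
1. Inner try raises TypeError; inner `except TypeError as e` catches it.
2. `raise ValueError(...) from e` raises ValueError (TypeError is attached as __cause__, but only ValueError is active).
3. Outer `except ValueError` matches → val = 41.
4. `except TypeError` is not reached.
Result: 41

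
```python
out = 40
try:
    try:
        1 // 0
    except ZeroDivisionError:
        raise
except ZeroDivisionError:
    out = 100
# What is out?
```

Step-by-step execution trace:
1. Inner try: `1 // 0` raises ZeroDivisionError.
2. Inner `except ZeroDivisionError` matches; bare `raise` re-raises the same ZeroDivisionError.
3. Outer `except ZeroDivisionError` matches → out = 100.
Result: 100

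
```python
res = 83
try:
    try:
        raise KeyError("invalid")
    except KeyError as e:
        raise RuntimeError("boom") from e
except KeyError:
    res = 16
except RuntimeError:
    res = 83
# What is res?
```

Step-by-step execution trace:
1. Inner try raises KeyError; inner `except KeyError as e` catches it.
2. `raise RuntimeError(...) from e` raises RuntimeError (KeyError is attached as __cause__, but only RuntimeError is active).
3. Outer `except KeyError` does not match RuntimeError; skipped.
4. Outer `except RuntimeError` matches → res = 83.
Result: 83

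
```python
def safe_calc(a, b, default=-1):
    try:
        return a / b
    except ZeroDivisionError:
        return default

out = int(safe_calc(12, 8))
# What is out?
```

Step-by-step execution trace:
1. `safe_calc(12, 8)` enters try: `return 12 / 8` → returns 1.5. No exception raised.
2. `except ZeroDivisionError` is skipped.
3. `int(1.5)` → 1 → out = 1.
Result: 1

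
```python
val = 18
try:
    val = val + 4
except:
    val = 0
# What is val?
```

Step-by-step execution trace:
1. val starts at 18.
2. try: `val = val + 4` → val = 22. No exception raised.
3. `except` is skipped.
Result: 22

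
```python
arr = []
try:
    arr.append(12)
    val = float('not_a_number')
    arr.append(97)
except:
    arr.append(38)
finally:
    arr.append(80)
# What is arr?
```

Step-by-step execution trace:
1. try: `arr.append(12)` → arr = [12].
2. `val = float('not_a_number')` raises ValueError; `arr.append(97)` is not reached.
3. bare `except` matches → `arr.append(38)` → arr = [12, 38].
4. finally always runs: `arr.append(80)` → arr = [12, 38, 80].
Result: [12, 38, 80]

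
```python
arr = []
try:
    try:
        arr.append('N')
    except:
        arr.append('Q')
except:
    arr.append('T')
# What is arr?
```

Step-by-step execution trace:
1. Inner try: `arr.append('N')` → arr = ['N']. No exception raised.
2. Inner `except` is skipped.
3. Inner try completes normally; outer `except` is skipped.
Result: ['N']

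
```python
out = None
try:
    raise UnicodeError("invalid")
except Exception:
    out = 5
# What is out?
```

Step-by-step execution trace:
1. `raise UnicodeError(...)` raises UnicodeError.
2. `except Exception` matches (UnicodeError is a subclass of Exception) → out = 5.
Result: 5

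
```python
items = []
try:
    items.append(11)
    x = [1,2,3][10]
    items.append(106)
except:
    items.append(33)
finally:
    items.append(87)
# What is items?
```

Step-by-step execution trace:
1. try: `items.append(11)` → items = [11].
2. `x = [1,2,3][10]` raises IndexError; `items.append(106)` is not reached.
3. bare `except` matches → `items.append(33)` → items = [11, 33].
4. finally always runs: `items.append(87)` → items = [11, 33, 87].
Result: [11, 33, 87]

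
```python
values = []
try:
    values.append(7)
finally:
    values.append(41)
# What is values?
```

Step-by-step execution trace:
1. try: `values.append(7)` → values = [7].
2. The try body completes without raising.
3. finally always runs: `values.append(41)` → values = [7, 41].
Result: [7, 41]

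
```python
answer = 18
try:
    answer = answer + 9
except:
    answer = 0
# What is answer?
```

Step-by-step execution trace:
1. answer starts at 18.
2. try: `answer = answer + 9` → answer = 27. No exception raised.
3. `except` is skipped.
Result: 27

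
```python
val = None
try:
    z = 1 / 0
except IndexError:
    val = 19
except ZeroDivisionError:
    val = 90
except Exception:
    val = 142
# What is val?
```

Step-by-step execution trace:
1. `z = 1 / 0` raises ZeroDivisionError.
2. `except IndexError` does not match ZeroDivisionError; skipped.
3. `except ZeroDivisionError` matches → val = 90.
4. Remaining except clauses are skipped.
Result: 90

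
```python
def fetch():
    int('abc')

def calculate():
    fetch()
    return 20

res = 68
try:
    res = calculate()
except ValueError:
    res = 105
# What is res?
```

Step-by-step execution trace:
1. res starts at 68.
2. try: `calculate()` calls `fetch()`.
3. `fetch()` evaluates `int('abc')`, which raises ValueError; it propagates through calculate (uncaught).
4. `return 20` in calculate is not reached; the assignment to res does not complete.
5. `except ValueError` matches → res = 105.
Result: 105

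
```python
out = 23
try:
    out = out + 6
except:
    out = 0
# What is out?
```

Step-by-step execution trace:
1. out starts at 23.
2. try: `out = out + 6` → out = 29. No exception raised.
3. `except` is skipped.
Result: 29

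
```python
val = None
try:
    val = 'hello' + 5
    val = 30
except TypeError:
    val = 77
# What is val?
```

Step-by-step execution trace:
1. `val = 'hello' + 5` raises TypeError.
2. `val = 30` is not reached.
3. `except TypeError` matches → val = 77.
Result: 77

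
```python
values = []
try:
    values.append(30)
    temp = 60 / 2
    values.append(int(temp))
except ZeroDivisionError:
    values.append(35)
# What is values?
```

Step-by-step execution trace:
1. try: `values.append(30)` → values = [30].
2. `temp = 60 / 2` → temp = 30.0. No exception raised.
3. `values.append(int(temp))` → values = [30, 30].
4. `except ZeroDivisionError` is skipped (no exception was raised).
Result: [30, 30]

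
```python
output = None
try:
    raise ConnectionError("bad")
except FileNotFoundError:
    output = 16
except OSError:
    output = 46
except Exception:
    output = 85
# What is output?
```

Step-by-step execution trace:
1. `raise ConnectionError(...)` raises ConnectionError.
2. `except FileNotFoundError` does not match (ConnectionError is not a subclass of FileNotFoundError); skipped.
3. `except OSError` matches (ConnectionError is a subclass of OSError) → output = 46.
4. `except Exception` is not reached.
Result: 46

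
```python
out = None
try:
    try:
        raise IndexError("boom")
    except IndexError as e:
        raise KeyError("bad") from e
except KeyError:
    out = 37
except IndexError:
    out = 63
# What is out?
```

Step-by-step execution trace:
1. Inner try raises IndexError; inner `except IndexError as e` catches it.
2. `raise KeyError(...) from e` raises KeyError (IndexError is attached as __cause__, but only KeyError is active).
3. Outer `except KeyError` matches → out = 37.
4. `except IndexError` is not reached.
Result: 37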